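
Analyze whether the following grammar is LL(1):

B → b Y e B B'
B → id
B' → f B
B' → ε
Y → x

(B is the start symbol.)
A grammar is LL(1) if for each non-terminal N with multiple productions, the predict sets of those productions are pairwise disjoint, where PREDICT(N → α) = (FIRST(α) \ {ε}) ∪ (FOLLOW(N) if α ⇒* ε).

Relevant sets:
  FOLLOW(B') = { $, 'f' }

For B:
  PREDICT(B → b Y e B B') = { 'b' }
  PREDICT(B → id) = { 'id' }
For B':
  PREDICT(B' → f B) = { 'f' }
  PREDICT(B' → ε) = { $, 'f' }
Y has a single production, so nothing to check there.

Conflict found: Predict set conflict for B': { 'f' }
The grammar is NOT LL(1).

Answer: No. Predict set conflict for B': { 'f' }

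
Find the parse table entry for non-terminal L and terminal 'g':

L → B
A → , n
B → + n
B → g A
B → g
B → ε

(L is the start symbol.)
L → B

To find M[L, 'g'], we find productions for L where 'g' is in the predict set (PREDICT(N → α) = (FIRST(α) \ {ε}) ∪ (FOLLOW(N) if α ⇒* ε)).

Relevant sets:
  FIRST(B) = { '+', 'g', ε }
  FOLLOW(L) = { $ }

L → B: PREDICT = { $, '+', 'g' }
  'g' is in predict set, so this production goes in M[L, 'g']

M[L, 'g'] = L → B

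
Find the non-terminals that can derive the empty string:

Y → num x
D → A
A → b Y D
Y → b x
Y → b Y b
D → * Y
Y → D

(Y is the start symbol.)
None

A non-terminal is nullable if it can derive ε (the empty string): either it has an ε-production, or it has a production whose right-hand side consists entirely of nullable non-terminals.

There are no ε-productions, so no non-terminal can derive ε.
No non-terminals are nullable.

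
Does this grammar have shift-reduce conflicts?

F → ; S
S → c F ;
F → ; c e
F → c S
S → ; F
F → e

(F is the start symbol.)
No shift-reduce conflicts

A shift-reduce conflict occurs when an LR(0) state has both:
  - a complete (reduce) item [A → α .] (dot at the end), and
  - a shift item [B → β . c γ] (dot before a terminal).

Augment with F' → F and build the canonical LR(0) collection (I0 = CLOSURE({[F' → . F]}), then GOTO on every symbol after a dot until no new states appear). It has 14 states:
  I0: { [F → . ; S], [F → . ; c e], [F → . c S], [F → . e], [F' → . F] }  — shift
  I1: { [F → ; . S], [F → ; . c e], [S → . ; F], [S → . c F ;] }  — shift
  I2: { [F' → F .] }  — accept
  I3: { [F → c . S], [S → . ; F], [S → . c F ;] }  — shift
  I4: { [F → e .] }  — reduce
  I5: { [F → . ; S], [F → . ; c e], [F → . c S], [F → . e], [S → ; . F] }  — shift
  I6: { [F → c S .] }  — reduce
  I7: { [F → . ; S], [F → . ; c e], [F → . c S], [F → . e], [S → c . F ;] }  — shift
  I8: { [S → c F . ;] }  — shift
  I9: { [S → c F ; .] }  — reduce
  I10: { [S → ; F .] }  — reduce
  I11: { [F → ; S .] }  — reduce
  I12: { [F → . ; S], [F → . ; c e], [F → . c S], [F → . e], [F → ; c . e], [S → c . F ;] }  — shift
  I13: { [F → ; c e .], [F → e .] }  — 2 reduces

No state contains both a complete item and a shift item.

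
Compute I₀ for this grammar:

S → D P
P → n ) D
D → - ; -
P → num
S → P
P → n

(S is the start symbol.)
First, augment the grammar with S' → S
I₀ = CLOSURE({ [S' → . S] }):
  [S' → . S] has the dot before S: add [S → . D P], [S → . P]
  [S → . D P] has the dot before D: add [D → . - ; -]
  [S → . P] has the dot before P: add [P → . n ) D], [P → . num], [P → . n]
No further items can be added.

I₀ = { [D → . - ; -], [P → . n ) D], [P → . n], [P → . num], [S → . D P], [S → . P], [S' → . S] }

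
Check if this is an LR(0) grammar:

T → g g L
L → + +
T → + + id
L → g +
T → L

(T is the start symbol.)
A grammar is LR(0) if no state in the canonical LR(0) collection has:
  - both a shift item (dot before a terminal) and a complete item (shift-reduce conflict), or
  - two or more complete items (reduce-reduce conflict; the accept item [T' → T .] counts as a complete item here).

Augment with T' → T and build the canonical LR(0) collection (I0 = CLOSURE({[T' → . T]}), then GOTO on every symbol after a dot until no new states appear). It has 13 states:
  I0: { [L → . + +], [L → . g +], [T → . + + id], [T → . L], [T → . g g L], [T' → . T] }  — shift
  I1: { [L → + . +], [T → + . + id] }  — shift
  I2: { [T → L .] }  — reduce
  I3: { [T' → T .] }  — accept
  I4: { [L → g . +], [T → g . g L] }  — shift
  I5: { [L → g + .] }  — reduce
  I6: { [L → . + +], [L → . g +], [T → g g . L] }  — shift
  I7: { [L → + . +] }  — shift
  I8: { [T → g g L .] }  — reduce
  I9: { [L → g . +] }  — shift
  I10: { [L → + + .] }  — reduce
  I11: { [L → + + .], [T → + + . id] }  — shift, reduce
  I12: { [T → + + id .] }  — reduce

Conflict in state I11:
  Shift-reduce conflict between [L → + + .] and [T → + + . id]
So the grammar is NOT LR(0).

Answer: No. Shift-reduce conflict between [L → + + .] and [T → + + . id]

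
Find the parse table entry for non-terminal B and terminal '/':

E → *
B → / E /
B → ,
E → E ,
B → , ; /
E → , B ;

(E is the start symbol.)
To find M[B, '/'], we find productions for B where '/' is in the predict set (PREDICT(N → α) = (FIRST(α) \ {ε}) ∪ (FOLLOW(N) if α ⇒* ε)).

B → / E /: PREDICT = { '/' }
  '/' is in predict set, so this production goes in M[B, '/']
B → ,: PREDICT = { ',' }
B → , ; /: PREDICT = { ',' }

M[B, '/'] = B → / E /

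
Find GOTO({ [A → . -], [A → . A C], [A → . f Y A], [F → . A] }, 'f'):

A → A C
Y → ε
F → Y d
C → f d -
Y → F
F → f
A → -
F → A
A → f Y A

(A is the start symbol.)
GOTO(I, 'f') = CLOSURE({ [A → αX.β] : [A → α.Xβ] ∈ I, X = 'f' })

Items with dot before 'f', with the dot advanced:
  [A → . f Y A] → [A → f . Y A]
Closure of the advanced items:
  [A → f . Y A] has the dot before Y: add [Y → .], [Y → . F]
  [Y → . F] has the dot before F: add [F → . Y d], [F → . f], [F → . A]
  [F → . A] has the dot before A: add [A → . A C], [A → . -], [A → . f Y A]

GOTO = { [A → . -], [A → . A C], [A → . f Y A], [A → f . Y A], [F → . A], [F → . Y d], [F → . f], [Y → . F], [Y → .] }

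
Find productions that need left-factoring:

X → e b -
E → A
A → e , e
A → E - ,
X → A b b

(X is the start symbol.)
Left-factoring is needed when two productions for the same non-terminal
share a common prefix on the right-hand side.

Productions for X:
  X → e b -
  X → A b b
Productions for A:
  A → e , e
  A → E - ,

No common prefixes found.

Answer: No, left-factoring is not needed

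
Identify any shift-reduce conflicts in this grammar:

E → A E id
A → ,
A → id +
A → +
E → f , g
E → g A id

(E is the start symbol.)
No shift-reduce conflicts

A shift-reduce conflict occurs when an LR(0) state has both:
  - a complete (reduce) item [A → α .] (dot at the end), and
  - a shift item [B → β . c γ] (dot before a terminal).

Augment with E' → E and build the canonical LR(0) collection (I0 = CLOSURE({[E' → . E]}), then GOTO on every symbol after a dot until no new states appear). It has 15 states:
  I0: { [A → . +], [A → . ,], [A → . id +], [E → . A E id], [E → . f , g], [E → . g A id], [E' → . E] }  — shift
  I1: { [A → + .] }  — reduce
  I2: { [A → , .] }  — reduce
  I3: { [A → . +], [A → . ,], [A → . id +], [E → . A E id], [E → . f , g], [E → . g A id], [E → A . E id] }  — shift
  I4: { [E' → E .] }  — accept
  I5: { [E → f . , g] }  — shift
  I6: { [A → . +], [A → . ,], [A → . id +], [E → g . A id] }  — shift
  I7: { [A → id . +] }  — shift
  I8: { [A → id + .] }  — reduce
  I9: { [E → g A . id] }  — shift
  I10: { [E → g A id .] }  — reduce
  I11: { [E → f , . g] }  — shift
  I12: { [E → f , g .] }  — reduce
  I13: { [E → A E . id] }  — shift
  I14: { [E → A E id .] }  — reduce

No state contains both a complete item and a shift item.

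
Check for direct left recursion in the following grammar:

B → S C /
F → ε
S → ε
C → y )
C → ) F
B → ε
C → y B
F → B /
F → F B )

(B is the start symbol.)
B → S C /: starts with S
F → ε: starts with ε
S → ε: starts with ε
C → y ): starts with y
C → ) F: starts with ')'
B → ε: starts with ε
C → y B: starts with y
F → B /: starts with B
F → F B ): LEFT RECURSIVE (starts with F)

The grammar has direct left recursion on: F.

Answer: Yes, F is left-recursive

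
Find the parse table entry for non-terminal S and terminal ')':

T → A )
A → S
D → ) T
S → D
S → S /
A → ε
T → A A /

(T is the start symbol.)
S → D, S → S /

To find M[S, ')'], we find productions for S where ')' is in the predict set (PREDICT(N → α) = (FIRST(α) \ {ε}) ∪ (FOLLOW(N) if α ⇒* ε)).

Relevant sets:
  FIRST(D) = { ')' }
  FIRST(S) = { ')' }

S → D: PREDICT = { ')' }
  ')' is in predict set, so this production goes in M[S, ')']
S → S /: PREDICT = { ')' }
  ')' is in predict set, so this production goes in M[S, ')']

M[S, ')'] = S → D, S → S /  (a multiply-defined cell — the grammar is not LL(1))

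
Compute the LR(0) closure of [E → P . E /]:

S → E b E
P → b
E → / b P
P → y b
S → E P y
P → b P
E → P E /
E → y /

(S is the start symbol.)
To compute CLOSURE, for each item [A → α.Bβ] where B is a non-terminal, add [B → .γ] for all productions B → γ; repeat for the newly added items until nothing changes.

Start with: [E → P . E /]
  [E → P . E /] has the dot before E: add [E → . / b P], [E → . P E /], [E → . y /]
  [E → . P E /] has the dot before P: add [P → . b], [P → . y b], [P → . b P]
No further items can be added.

CLOSURE = { [E → . / b P], [E → . P E /], [E → . y /], [E → P . E /], [P → . b P], [P → . b], [P → . y b] }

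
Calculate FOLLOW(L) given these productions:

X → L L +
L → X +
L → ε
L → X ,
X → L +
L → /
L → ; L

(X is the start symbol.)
{ '+', '/', ';' }

In X → L L +: L is followed by L '+', add FIRST(L '+') \ {ε} = { '+', '/', ';' }
In X → L L +: L is followed by '+', add FIRST('+') \ {ε} = { '+' }
In X → L +: L is followed by '+', add FIRST('+') \ {ε} = { '+' }
In L → ; L: L is at the end; this adds FOLLOW(L) to itself — nothing new

Taking the union: FOLLOW(L) = { '+', '/', ';' }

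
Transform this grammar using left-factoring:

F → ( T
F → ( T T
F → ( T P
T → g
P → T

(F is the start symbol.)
Left-factoring transforms A → αβ₁ | αβ₂ into A → αA' and A' → β₁ | β₂
(α is the longest common prefix among the alternatives). Repeat until
no nonterminal has two alternatives with a common prefix.

Round 1: F has alternatives sharing prefix '( T'. Introduce F': F → ( T F'
  Add: F' → ε
  Add: F' → T
  Add: F' → P

No remaining common prefixes — done.

Resulting grammar:
F → ( T F'
F' → ε
F' → T
F' → P
T → g
P → T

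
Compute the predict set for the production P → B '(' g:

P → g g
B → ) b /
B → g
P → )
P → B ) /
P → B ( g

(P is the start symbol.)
{ ')', 'g' }

PREDICT(P → B '(' g) = (FIRST(RHS) \ {ε}) ∪ (FOLLOW(P) if ε ∈ FIRST(RHS), i.e. RHS ⇒* ε)
FIRST(B) = { ')', 'g' }
FIRST(B '(' g) = { ')', 'g' }
ε ∉ FIRST(B '(' g), so FOLLOW(P) is not added.
PREDICT(P → B '(' g) = { ')', 'g' }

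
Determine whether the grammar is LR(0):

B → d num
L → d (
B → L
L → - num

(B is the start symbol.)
Yes, the grammar is LR(0)

Augment with B' → B and build the canonical LR(0) collection (I0 = CLOSURE({[B' → . B]}), then GOTO on every symbol after a dot until no new states appear). It has 8 states:
  I0: { [B → . L], [B → . d num], [B' → . B], [L → . - num], [L → . d (] }  — shift
  I1: { [L → - . num] }  — shift
  I2: { [B' → B .] }  — accept
  I3: { [B → L .] }  — reduce
  I4: { [B → d . num], [L → d . (] }  — shift
  I5: { [L → d ( .] }  — reduce
  I6: { [B → d num .] }  — reduce
  I7: { [L → - num .] }  — reduce

Every state is either a pure shift/goto state or contains exactly one complete item and nothing to shift — no conflicts. The grammar is LR(0).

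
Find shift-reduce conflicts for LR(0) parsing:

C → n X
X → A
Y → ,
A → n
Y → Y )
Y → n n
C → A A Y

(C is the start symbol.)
Yes — I3: [A → n .] vs [A → . n]; I9: [C → A A Y .] vs [Y → Y . )]

A shift-reduce conflict occurs when an LR(0) state has both:
  - a complete (reduce) item [A → α .] (dot at the end), and
  - a shift item [B → β . c γ] (dot before a terminal).

Augment with C' → C and build the canonical LR(0) collection (I0 = CLOSURE({[C' → . C]}), then GOTO on every symbol after a dot until no new states appear). It has 13 states:
  I0: { [A → . n], [C → . A A Y], [C → . n X], [C' → . C] }  — shift
  I1: { [A → . n], [C → A . A Y] }  — shift
  I2: { [C' → C .] }  — accept
  I3: { [A → . n], [A → n .], [C → n . X], [X → . A] }  — shift, reduce
  I4: { [X → A .] }  — reduce
  I5: { [C → n X .] }  — reduce
  I6: { [A → n .] }  — reduce
  I7: { [C → A A . Y], [Y → . ,], [Y → . Y )], [Y → . n n] }  — shift
  I8: { [Y → , .] }  — reduce
  I9: { [C → A A Y .], [Y → Y . )] }  — shift, reduce
  I10: { [Y → n . n] }  — shift
  I11: { [Y → n n .] }  — reduce
  I12: { [Y → Y ) .] }  — reduce

I3 contains reduce item [A → n .] and shift item [A → . n] — shift-reduce conflict.
I9 contains reduce item [C → A A Y .] and shift item [Y → Y . )] — shift-reduce conflict.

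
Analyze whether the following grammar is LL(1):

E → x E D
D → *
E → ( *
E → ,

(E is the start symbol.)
Yes, the grammar is LL(1).

For E:
  PREDICT(E → x E D) = { 'x' }
  PREDICT(E → '(' '*') = { '(' }
  PREDICT(E → ',') = { ',' }
D has a single production, so nothing to check there.

All predict sets are disjoint. The grammar IS LL(1).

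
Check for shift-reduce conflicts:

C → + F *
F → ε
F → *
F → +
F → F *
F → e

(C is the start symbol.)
Yes — I1: [F → .] vs [F → . *]

Augment with C' → C and build the canonical LR(0) collection (I0 = CLOSURE({[C' → . C]}), then GOTO on every symbol after a dot until no new states appear). It has 8 states:
  I0: { [C → . + F *], [C' → . C] }  — shift
  I1: { [C → + . F *], [F → . *], [F → . +], [F → . F *], [F → . e], [F → .] }  — shift, reduce
  I2: { [C' → C .] }  — accept
  I3: { [F → * .] }  — reduce
  I4: { [F → + .] }  — reduce
  I5: { [C → + F . *], [F → F . *] }  — shift
  I6: { [F → e .] }  — reduce
  I7: { [C → + F * .], [F → F * .] }  — 2 reduces

I1 contains reduce item [F → .] and shift items [F → . *], [F → . +], [F → . e] — shift-reduce conflict.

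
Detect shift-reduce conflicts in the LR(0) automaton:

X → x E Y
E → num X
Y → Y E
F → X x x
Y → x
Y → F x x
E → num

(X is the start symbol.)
Yes — I4: [E → num .] vs [X → . x E Y]; I8: [X → x E Y .] vs [E → . num]; I9: [Y → x .] vs [E → . num]

A shift-reduce conflict occurs when an LR(0) state has both:
  - a complete (reduce) item [A → α .] (dot at the end), and
  - a shift item [B → β . c γ] (dot before a terminal).

Augment with X' → X and build the canonical LR(0) collection (I0 = CLOSURE({[X' → . X]}), then GOTO on every symbol after a dot until no new states appear). It has 15 states:
  I0: { [X → . x E Y], [X' → . X] }  — shift
  I1: { [X' → X .] }  — accept
  I2: { [E → . num X], [E → . num], [X → x . E Y] }  — shift
  I3: { [F → . X x x], [X → . x E Y], [X → x E . Y], [Y → . F x x], [Y → . Y E], [Y → . x] }  — shift
  I4: { [E → num . X], [E → num .], [X → . x E Y] }  — shift, reduce
  I5: { [E → num X .] }  — reduce
  I6: { [Y → F . x x] }  — shift
  I7: { [F → X . x x] }  — shift
  I8: { [E → . num X], [E → . num], [X → x E Y .], [Y → Y . E] }  — shift, reduce
  I9: { [E → . num X], [E → . num], [X → x . E Y], [Y → x .] }  — shift, reduce
  I10: { [Y → Y E .] }  — reduce
  I11: { [F → X x . x] }  — shift
  I12: { [F → X x x .] }  — reduce
  I13: { [Y → F x . x] }  — shift
  I14: { [Y → F x x .] }  — reduce

I4 contains reduce item [E → num .] and shift item [X → . x E Y] — shift-reduce conflict.
I8 contains reduce item [X → x E Y .] and shift items [E → . num], [E → . num X] — shift-reduce conflict.
I9 contains reduce item [Y → x .] and shift items [E → . num], [E → . num X] — shift-reduce conflict.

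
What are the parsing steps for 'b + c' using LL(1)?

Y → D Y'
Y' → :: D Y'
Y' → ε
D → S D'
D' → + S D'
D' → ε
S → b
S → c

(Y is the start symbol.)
LL(1) parsing maintains a stack (initially the start symbol over $) and the input. At each step: if the stack top is a terminal, match it against the current input token; if it is a non-terminal N, replace it with the RHS of M[N, lookahead] (the unique production whose predict set contains the lookahead).

Stack is shown with the top on the left.

Stack        Input    Action
----------------------------
Y $          b + c $  output Y → D Y'
D Y' $       b + c $  output D → S D'
S D' Y' $    b + c $  output S → b
b D' Y' $    b + c $  match 'b'
D' Y' $      + c $    output D' → + S D'
+ S D' Y' $  + c $    match '+'
S D' Y' $    c $      output S → c
c D' Y' $    c $      match 'c'
D' Y' $      $        output D' → ε
Y' $         $        output Y' → ε
$            $        accept

The string is accepted.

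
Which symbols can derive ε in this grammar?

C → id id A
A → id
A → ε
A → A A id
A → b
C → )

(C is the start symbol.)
A non-terminal is nullable if it can derive ε (the empty string): either it has an ε-production, or it has a production whose right-hand side consists entirely of nullable non-terminals.

ε-productions: A → ε
So A is immediately nullable.
No further non-terminal can be added: every production for the remaining non-terminals contains a terminal or a non-nullable non-terminal.
Nullable = { 'A' }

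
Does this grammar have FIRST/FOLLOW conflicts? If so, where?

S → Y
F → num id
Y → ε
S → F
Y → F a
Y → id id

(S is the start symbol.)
Nullable non-terminals: S, Y.
FIRST sets used below: FIRST(Y) = { 'id', 'num', ε }, FIRST(F) = { 'num' }

S: nullable alternative(s) S → Y; FOLLOW(S) = { $ }
  S → Y: FIRST \ {ε} = { 'id', 'num' } — this is the only nullable alternative, skip
  S → F: FIRST \ {ε} = { 'num' } — disjoint from FOLLOW(S)

Y: nullable alternative(s) Y → ε; FOLLOW(Y) = { $ }
  Y → ε: FIRST \ {ε} = { } — this is the only nullable alternative, skip
  Y → F a: FIRST \ {ε} = { 'num' } — disjoint from FOLLOW(Y)
  Y → id id: FIRST \ {ε} = { 'id' } — disjoint from FOLLOW(Y)

F has no nullable alternative, so no FIRST/FOLLOW check is needed there.

No FIRST/FOLLOW conflicts found.

Answer: No FIRST/FOLLOW conflicts.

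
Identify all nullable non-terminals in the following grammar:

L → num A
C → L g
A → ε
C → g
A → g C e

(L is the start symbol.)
{ 'A' }

ε-productions: A → ε
So A is immediately nullable.
No further non-terminal can be added: every production for the remaining non-terminals contains a terminal or a non-nullable non-terminal.
Nullable = { 'A' }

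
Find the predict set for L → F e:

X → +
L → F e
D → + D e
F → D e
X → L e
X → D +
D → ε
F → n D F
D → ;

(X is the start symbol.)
{ '+', ';', 'e', 'n' }

PREDICT(L → F e) = (FIRST(RHS) \ {ε}) ∪ (FOLLOW(L) if ε ∈ FIRST(RHS), i.e. RHS ⇒* ε)
FIRST(F) = { '+', ';', 'e', 'n' }
FIRST(F e) = { '+', ';', 'e', 'n' }
ε ∉ FIRST(F e), so FOLLOW(L) is not added.
PREDICT(L → F e) = { '+', ';', 'e', 'n' }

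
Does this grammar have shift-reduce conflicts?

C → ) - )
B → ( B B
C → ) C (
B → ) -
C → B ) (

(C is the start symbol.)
A shift-reduce conflict occurs when an LR(0) state has both:
  - a complete (reduce) item [A → α .] (dot at the end), and
  - a shift item [B → β . c γ] (dot before a terminal).

Augment with C' → C and build the canonical LR(0) collection (I0 = CLOSURE({[C' → . C]}), then GOTO on every symbol after a dot until no new states appear). It has 15 states:
  I0: { [B → . ( B B], [B → . ) -], [C → . ) - )], [C → . ) C (], [C → . B ) (], [C' → . C] }  — shift
  I1: { [B → ( . B B], [B → . ( B B], [B → . ) -] }  — shift
  I2: { [B → ) . -], [B → . ( B B], [B → . ) -], [C → ) . - )], [C → ) . C (], [C → . ) - )], [C → . ) C (], [C → . B ) (] }  — shift
  I3: { [C → B . ) (] }  — shift
  I4: { [C' → C .] }  — accept
  I5: { [C → B ) . (] }  — shift
  I6: { [C → B ) ( .] }  — reduce
  I7: { [B → ) - .], [C → ) - . )] }  — shift, reduce
  I8: { [C → ) C . (] }  — shift
  I9: { [C → ) C ( .] }  — reduce
  I10: { [C → ) - ) .] }  — reduce
  I11: { [B → ) . -] }  — shift
  I12: { [B → ( B . B], [B → . ( B B], [B → . ) -] }  — shift
  I13: { [B → ( B B .] }  — reduce
  I14: { [B → ) - .] }  — reduce

I7 contains reduce item [B → ) - .] and shift item [C → ) - . )] — shift-reduce conflict.

Answer: Yes — I7: [B → ) - .] vs [C → ) - . )]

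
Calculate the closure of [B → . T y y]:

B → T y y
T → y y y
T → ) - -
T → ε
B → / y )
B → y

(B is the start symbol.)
Start with: [B → . T y y]
  [B → . T y y] has the dot before T: add [T → . y y y], [T → . ) - -], [T → .]
No further items can be added.

CLOSURE = { [B → . T y y], [T → . ) - -], [T → . y y y], [T → .] }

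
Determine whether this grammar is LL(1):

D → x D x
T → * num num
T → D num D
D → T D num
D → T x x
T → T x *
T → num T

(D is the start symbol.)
No. Predict set conflict for D: { 'x' }

A grammar is LL(1) if for each non-terminal N with multiple productions, the predict sets of those productions are pairwise disjoint, where PREDICT(N → α) = (FIRST(α) \ {ε}) ∪ (FOLLOW(N) if α ⇒* ε).

Relevant sets:
  FIRST(T) = { '*', 'num', 'x' }
  FIRST(D) = { '*', 'num', 'x' }

For D:
  PREDICT(D → x D x) = { 'x' }
  PREDICT(D → T D num) = { '*', 'num', 'x' }
  PREDICT(D → T x x) = { '*', 'num', 'x' }
For T:
  PREDICT(T → '*' num num) = { '*' }
  PREDICT(T → D num D) = { '*', 'num', 'x' }
  PREDICT(T → T x '*') = { '*', 'num', 'x' }
  PREDICT(T → num T) = { 'num' }

Conflict found: Predict set conflict for D: { 'x' }
The grammar is NOT LL(1).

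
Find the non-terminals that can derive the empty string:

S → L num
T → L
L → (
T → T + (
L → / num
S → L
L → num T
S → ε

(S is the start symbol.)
{ 'S' }

A non-terminal is nullable if it can derive ε (the empty string): either it has an ε-production, or it has a production whose right-hand side consists entirely of nullable non-terminals.

ε-productions: S → ε
So S is immediately nullable.
No further non-terminal can be added: every production for the remaining non-terminals contains a terminal or a non-nullable non-terminal.
Nullable = { 'S' }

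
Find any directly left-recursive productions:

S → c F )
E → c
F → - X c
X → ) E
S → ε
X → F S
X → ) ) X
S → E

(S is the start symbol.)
S → c F ): starts with c
E → c: starts with c
F → - X c: starts with '-'
X → ) E: starts with ')'
S → ε: starts with ε
X → F S: starts with F
X → ) ) X: starts with ')'
S → E: starts with E

No direct left recursion found.

Answer: No direct left recursion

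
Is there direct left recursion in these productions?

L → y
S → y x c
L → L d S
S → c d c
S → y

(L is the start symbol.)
Yes, L is left-recursive

Direct left recursion occurs when N → N α for some non-terminal N (the right-hand side begins with the left-hand side itself).

L → y: starts with y
S → y x c: starts with y
L → L d S: LEFT RECURSIVE (starts with L)
S → c d c: starts with c
S → y: starts with y

The grammar has direct left recursion on: L.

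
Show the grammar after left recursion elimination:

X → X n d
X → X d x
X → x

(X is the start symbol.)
X → x X'
X' → n d X'
X' → d x X'
X' → ε

X is directly left-recursive. The standard transformation for
  A → A α₁ | ... | A α_m | β₁ | ... | β_n
is
  A  → β₁ A' | ... | β_n A'
  A' → α₁ A' | ... | α_m A' | ε

X → x becomes X → x X'
X → X n d becomes X' → n d X'
X → X d x becomes X' → d x X'
Add X' → ε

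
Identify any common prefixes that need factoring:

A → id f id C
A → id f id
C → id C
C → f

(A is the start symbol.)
Yes, A has productions with common prefix 'id f id'

Left-factoring is needed when two productions for the same non-terminal
share a common prefix on the right-hand side.

Productions for A:
  A → id f id C
  A → id f id
Productions for C:
  C → id C
  C → f

Found common prefix 'id f id' in productions for A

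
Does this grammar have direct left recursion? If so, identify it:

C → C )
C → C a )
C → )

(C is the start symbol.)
Direct left recursion occurs when N → N α for some non-terminal N (the right-hand side begins with the left-hand side itself).

C → C ): LEFT RECURSIVE (starts with C)
C → C a ): LEFT RECURSIVE (starts with C)
C → ): starts with ')'

The grammar has direct left recursion on: C.

Answer: Yes, C is left-recursive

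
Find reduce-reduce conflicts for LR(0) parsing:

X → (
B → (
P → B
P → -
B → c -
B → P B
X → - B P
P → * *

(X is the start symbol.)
Yes — I11: [B → P B .] vs [P → B .]

A reduce-reduce conflict occurs when an LR(0) state has two complete items [A → α .] and [B → β .] — both call for a reduction, and with no lookahead the parser cannot choose between them.

Augment with X' → X and build the canonical LR(0) collection (I0 = CLOSURE({[X' → . X]}), then GOTO on every symbol after a dot until no new states appear). It has 15 states:
  I0: { [X → . (], [X → . - B P], [X' → . X] }  — shift
  I1: { [X → ( .] }  — reduce
  I2: { [B → . (], [B → . P B], [B → . c -], [P → . * *], [P → . -], [P → . B], [X → - . B P] }  — shift
  I3: { [X' → X .] }  — accept
  I4: { [B → ( .] }  — reduce
  I5: { [P → * . *] }  — shift
  I6: { [P → - .] }  — reduce
  I7: { [B → . (], [B → . P B], [B → . c -], [P → . * *], [P → . -], [P → . B], [P → B .], [X → - B . P] }  — shift, reduce
  I8: { [B → . (], [B → . P B], [B → . c -], [B → P . B], [P → . * *], [P → . -], [P → . B] }  — shift
  I9: { [B → c . -] }  — shift
  I10: { [B → c - .] }  — reduce
  I11: { [B → P B .], [P → B .] }  — 2 reduces
  I12: { [P → B .] }  — reduce
  I13: { [B → . (], [B → . P B], [B → . c -], [B → P . B], [P → . * *], [P → . -], [P → . B], [X → - B P .] }  — shift, reduce
  I14: { [P → * * .] }  — reduce

I11 contains complete items [B → P B .], [P → B .] — reduce-reduce conflict.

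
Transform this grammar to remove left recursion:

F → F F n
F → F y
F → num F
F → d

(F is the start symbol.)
F → num F F'
F → d F'
F' → F n F'
F' → y F'
F' → ε

F is directly left-recursive. The standard transformation for
  A → A α₁ | ... | A α_m | β₁ | ... | β_n
is
  A  → β₁ A' | ... | β_n A'
  A' → α₁ A' | ... | α_m A' | ε

F → num F becomes F → num F F'
F → d becomes F → d F'
F → F F n becomes F' → F n F'
F → F y becomes F' → y F'
Add F' → ε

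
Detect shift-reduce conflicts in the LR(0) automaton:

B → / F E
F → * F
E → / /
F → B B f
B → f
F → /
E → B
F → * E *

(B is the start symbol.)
Augment with B' → B and build the canonical LR(0) collection (I0 = CLOSURE({[B' → . B]}), then GOTO on every symbol after a dot until no new states appear). It has 19 states:
  I0: { [B → . / F E], [B → . f], [B' → . B] }  — shift
  I1: { [B → . / F E], [B → . f], [B → / . F E], [F → . * E *], [F → . * F], [F → . /], [F → . B B f] }  — shift
  I2: { [B' → B .] }  — accept
  I3: { [B → f .] }  — reduce
  I4: { [B → . / F E], [B → . f], [E → . / /], [E → . B], [F → * . E *], [F → * . F], [F → . * E *], [F → . * F], [F → . /], [F → . B B f] }  — shift
  I5: { [B → . / F E], [B → . f], [B → / . F E], [F → . * E *], [F → . * F], [F → . /], [F → . B B f], [F → / .] }  — shift, reduce
  I6: { [B → . / F E], [B → . f], [F → B . B f] }  — shift
  I7: { [B → . / F E], [B → . f], [B → / F . E], [E → . / /], [E → . B] }  — shift
  I8: { [B → . / F E], [B → . f], [B → / . F E], [E → / . /], [F → . * E *], [F → . * F], [F → . /], [F → . B B f] }  — shift
  I9: { [E → B .] }  — reduce
  I10: { [B → / F E .] }  — reduce
  I11: { [B → . / F E], [B → . f], [B → / . F E], [E → / / .], [F → . * E *], [F → . * F], [F → . /], [F → . B B f], [F → / .] }  — shift, 2 reduces
  I12: { [F → B B . f] }  — shift
  I13: { [F → B B f .] }  — reduce
  I14: { [B → . / F E], [B → . f], [B → / . F E], [E → / . /], [F → . * E *], [F → . * F], [F → . /], [F → . B B f], [F → / .] }  — shift, reduce
  I15: { [B → . / F E], [B → . f], [E → B .], [F → B . B f] }  — shift, reduce
  I16: { [F → * E . *] }  — shift
  I17: { [F → * F .] }  — reduce
  I18: { [F → * E * .] }  — reduce

I5 contains reduce item [F → / .] and shift items [B → . / F E], [B → . f], [F → . * E *], [F → . * F], [F → . /] — shift-reduce conflict.
I11 contains reduce items [E → / / .], [F → / .] and shift items [B → . / F E], [B → . f], [F → . * E *], [F → . * F], [F → . /] — shift-reduce conflict.
I14 contains reduce item [F → / .] and shift items [B → . / F E], [B → . f], [E → / . /], [F → . * E *], [F → . * F], [F → . /] — shift-reduce conflict.
I15 contains reduce item [E → B .] and shift items [B → . / F E], [B → . f] — shift-reduce conflict.

Answer: Yes — I5: [F → / .] vs [B → . / F E]; I11: [E → / / .] vs [B → . / F E]; I14: [F → / .] vs [B → . / F E]; I15: [E → B .] vs [B → . / F E]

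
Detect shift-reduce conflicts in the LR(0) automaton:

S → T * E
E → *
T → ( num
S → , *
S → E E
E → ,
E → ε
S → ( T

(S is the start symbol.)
Augment with S' → S and build the canonical LR(0) collection (I0 = CLOSURE({[S' → . S]}), then GOTO on every symbol after a dot until no new states appear). It has 15 states:
  I0: { [E → . *], [E → . ,], [E → .], [S → . ( T], [S → . , *], [S → . E E], [S → . T * E], [S' → . S], [T → . ( num] }  — shift, reduce
  I1: { [S → ( . T], [T → ( . num], [T → . ( num] }  — shift
  I2: { [E → * .] }  — reduce
  I3: { [E → , .], [S → , . *] }  — shift, reduce
  I4: { [E → . *], [E → . ,], [E → .], [S → E . E] }  — shift, reduce
  I5: { [S' → S .] }  — accept
  I6: { [S → T . * E] }  — shift
  I7: { [E → . *], [E → . ,], [E → .], [S → T * . E] }  — shift, reduce
  I8: { [E → , .] }  — reduce
  I9: { [S → T * E .] }  — reduce
  I10: { [S → E E .] }  — reduce
  I11: { [S → , * .] }  — reduce
  I12: { [T → ( . num] }  — shift
  I13: { [S → ( T .] }  — reduce
  I14: { [T → ( num .] }  — reduce

I0 contains reduce item [E → .] and shift items [E → . *], [E → . ,], [S → . ( T], [S → . , *], [T → . ( num] — shift-reduce conflict.
I3 contains reduce item [E → , .] and shift item [S → , . *] — shift-reduce conflict.
I4 contains reduce item [E → .] and shift items [E → . *], [E → . ,] — shift-reduce conflict.
I7 contains reduce item [E → .] and shift items [E → . *], [E → . ,] — shift-reduce conflict.

Answer: Yes — I0: [E → .] vs [E → . *]; I3: [E → , .] vs [S → , . *]; I4: [E → .] vs [E → . *]; I7: [E → .] vs [E → . *]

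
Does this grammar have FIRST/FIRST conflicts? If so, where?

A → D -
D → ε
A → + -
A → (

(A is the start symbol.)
A FIRST/FIRST conflict occurs when two productions N → α and N → β for the same non-terminal have FIRST(α) ∩ FIRST(β) ≠ ∅ (with ε ∈ FIRST of a nullable right-hand side, so two nullable alternatives also conflict).

FIRST sets of the non-terminals at (or reachable through a nullable prefix from) the front of some alternative:
  FIRST(D) = { ε }

Productions for A:
  A → D -: FIRST = { '-' }
  A → + -: FIRST = { '+' }
  A → (: FIRST = { '(' }
D has only one production, so no FIRST/FIRST conflict is possible there.

All alternatives of each non-terminal have pairwise disjoint FIRST sets.

Answer: No FIRST/FIRST conflicts.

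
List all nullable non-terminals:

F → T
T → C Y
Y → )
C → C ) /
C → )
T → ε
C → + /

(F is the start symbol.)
{ 'F', 'T' }

ε-productions: T → ε
So T is immediately nullable.
F → T: every symbol on the right is nullable, so F is nullable too.
No further non-terminal can be added: every production for the remaining non-terminals contains a terminal or a non-nullable non-terminal.
Nullable = { 'F', 'T' }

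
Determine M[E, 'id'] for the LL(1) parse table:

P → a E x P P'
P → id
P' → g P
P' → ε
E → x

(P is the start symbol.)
To find M[E, 'id'], we find productions for E where 'id' is in the predict set (PREDICT(N → α) = (FIRST(α) \ {ε}) ∪ (FOLLOW(N) if α ⇒* ε)).

E → x: PREDICT = { 'x' }

M[E, 'id'] is empty (no production applies)

Answer: Empty (error entry)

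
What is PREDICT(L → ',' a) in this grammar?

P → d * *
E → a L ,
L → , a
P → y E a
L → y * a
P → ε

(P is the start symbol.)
{ ',' }

PREDICT(L → ',' a) = (FIRST(RHS) \ {ε}) ∪ (FOLLOW(L) if ε ∈ FIRST(RHS), i.e. RHS ⇒* ε)
FIRST(',' a) = { ',' }
ε ∉ FIRST(',' a), so FOLLOW(L) is not added.
PREDICT(L → ',' a) = { ',' }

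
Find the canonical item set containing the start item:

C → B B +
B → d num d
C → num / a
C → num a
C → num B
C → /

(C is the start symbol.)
{ [B → . d num d], [C → . /], [C → . B B +], [C → . num / a], [C → . num B], [C → . num a], [C' → . C] }

First, augment the grammar with C' → C
I₀ = CLOSURE({ [C' → . C] }):
  [C' → . C] has the dot before C: add [C → . B B +], [C → . num / a], [C → . num a], [C → . num B], [C → . /]
  [C → . B B +] has the dot before B: add [B → . d num d]
No further items can be added.

I₀ = { [B → . d num d], [C → . /], [C → . B B +], [C → . num / a], [C → . num B], [C → . num a], [C' → . C] }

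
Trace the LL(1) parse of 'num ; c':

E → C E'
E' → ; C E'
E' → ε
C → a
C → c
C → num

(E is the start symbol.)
Stack is shown with the top on the left.

Stack     Input      Action
---------------------------
E $       num ; c $  output E → C E'
C E' $    num ; c $  output C → num
num E' $  num ; c $  match 'num'
E' $      ; c $      output E' → ; C E'
; C E' $  ; c $      match ';'
C E' $    c $        output C → c
c E' $    c $        match 'c'
E' $      $          output E' → ε
$         $          accept

The string is accepted.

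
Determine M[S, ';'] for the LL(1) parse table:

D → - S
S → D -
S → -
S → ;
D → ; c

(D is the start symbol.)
To find M[S, ';'], we find productions for S where ';' is in the predict set (PREDICT(N → α) = (FIRST(α) \ {ε}) ∪ (FOLLOW(N) if α ⇒* ε)).

Relevant sets:
  FIRST(D) = { '-', ';' }

S → D -: PREDICT = { '-', ';' }
  ';' is in predict set, so this production goes in M[S, ';']
S → -: PREDICT = { '-' }
S → ;: PREDICT = { ';' }
  ';' is in predict set, so this production goes in M[S, ';']

M[S, ';'] = S → D -, S → ;  (a multiply-defined cell — the grammar is not LL(1))

Answer: S → D -, S → ;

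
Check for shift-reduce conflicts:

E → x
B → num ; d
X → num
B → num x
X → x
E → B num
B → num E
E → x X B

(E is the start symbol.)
Yes — I4: [E → x .] vs [X → . num]; I11: [B → num x .] vs [X → . num]

Augment with E' → E and build the canonical LR(0) collection (I0 = CLOSURE({[E' → . E]}), then GOTO on every symbol after a dot until no new states appear). It has 14 states:
  I0: { [B → . num ; d], [B → . num E], [B → . num x], [E → . B num], [E → . x X B], [E → . x], [E' → . E] }  — shift
  I1: { [E → B . num] }  — shift
  I2: { [E' → E .] }  — accept
  I3: { [B → . num ; d], [B → . num E], [B → . num x], [B → num . ; d], [B → num . E], [B → num . x], [E → . B num], [E → . x X B], [E → . x] }  — shift
  I4: { [E → x . X B], [E → x .], [X → . num], [X → . x] }  — shift, reduce
  I5: { [B → . num ; d], [B → . num E], [B → . num x], [E → x X . B] }  — shift
  I6: { [X → num .] }  — reduce
  I7: { [X → x .] }  — reduce
  I8: { [E → x X B .] }  — reduce
  I9: { [B → num ; . d] }  — shift
  I10: { [B → num E .] }  — reduce
  I11: { [B → num x .], [E → x . X B], [E → x .], [X → . num], [X → . x] }  — shift, 2 reduces
  I12: { [B → num ; d .] }  — reduce
  I13: { [E → B num .] }  — reduce

I4 contains reduce item [E → x .] and shift items [X → . num], [X → . x] — shift-reduce conflict.
I11 contains reduce items [B → num x .], [E → x .] and shift items [X → . num], [X → . x] — shift-reduce conflict.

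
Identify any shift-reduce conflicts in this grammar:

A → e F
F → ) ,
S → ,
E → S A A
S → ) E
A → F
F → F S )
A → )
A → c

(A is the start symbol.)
Augment with A' → A and build the canonical LR(0) collection (I0 = CLOSURE({[A' → . A]}), then GOTO on every symbol after a dot until no new states appear). It has 17 states:
  I0: { [A → . )], [A → . F], [A → . c], [A → . e F], [A' → . A], [F → . ) ,], [F → . F S )] }  — shift
  I1: { [A → ) .], [F → ) . ,] }  — shift, reduce
  I2: { [A' → A .] }  — accept
  I3: { [A → F .], [F → F . S )], [S → . ) E], [S → . ,] }  — shift, reduce
  I4: { [A → c .] }  — reduce
  I5: { [A → e . F], [F → . ) ,], [F → . F S )] }  — shift
  I6: { [F → ) . ,] }  — shift
  I7: { [A → e F .], [F → F . S )], [S → . ) E], [S → . ,] }  — shift, reduce
  I8: { [E → . S A A], [S → ) . E], [S → . ) E], [S → . ,] }  — shift
  I9: { [S → , .] }  — reduce
  I10: { [F → F S . )] }  — shift
  I11: { [F → F S ) .] }  — reduce
  I12: { [S → ) E .] }  — reduce
  I13: { [A → . )], [A → . F], [A → . c], [A → . e F], [E → S . A A], [F → . ) ,], [F → . F S )] }  — shift
  I14: { [A → . )], [A → . F], [A → . c], [A → . e F], [E → S A . A], [F → . ) ,], [F → . F S )] }  — shift
  I15: { [E → S A A .] }  — reduce
  I16: { [F → ) , .] }  — reduce

I1 contains reduce item [A → ) .] and shift item [F → ) . ,] — shift-reduce conflict.
I3 contains reduce item [A → F .] and shift items [S → . ) E], [S → . ,] — shift-reduce conflict.
I7 contains reduce item [A → e F .] and shift items [S → . ) E], [S → . ,] — shift-reduce conflict.

Answer: Yes — I1: [A → ) .] vs [F → ) . ,]; I3: [A → F .] vs [S → . ) E]; I7: [A → e F .] vs [S → . ) E]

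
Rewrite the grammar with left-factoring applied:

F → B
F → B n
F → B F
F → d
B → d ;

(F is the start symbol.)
Left-factoring transforms A → αβ₁ | αβ₂ into A → αA' and A' → β₁ | β₂
(α is the longest common prefix among the alternatives). Repeat until
no nonterminal has two alternatives with a common prefix.

Round 1: F has alternatives sharing prefix 'B'. Introduce F': F → B F'
  Add: F' → ε
  Add: F' → n
  Add: F' → F

No remaining common prefixes — done.

Resulting grammar:
F → B F'
F' → ε
F' → n
F' → F
F → d
B → d ;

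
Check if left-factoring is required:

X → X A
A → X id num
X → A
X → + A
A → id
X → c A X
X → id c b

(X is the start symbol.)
No, left-factoring is not needed

Left-factoring is needed when two productions for the same non-terminal
share a common prefix on the right-hand side.

Productions for X:
  X → X A
  X → A
  X → + A
  X → c A X
  X → id c b
Productions for A:
  A → X id num
  A → id

No common prefixes found.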